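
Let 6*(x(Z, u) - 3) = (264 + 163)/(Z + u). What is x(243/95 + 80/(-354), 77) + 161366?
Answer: 430523912243/2667932 ≈ 1.6137e+5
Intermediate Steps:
x(Z, u) = 3 + 427/(6*(Z + u)) (x(Z, u) = 3 + ((264 + 163)/(Z + u))/6 = 3 + (427/(Z + u))/6 = 3 + 427/(6*(Z + u)))
x(243/95 + 80/(-354), 77) + 161366 = (427/6 + 3*(243/95 + 80/(-354)) + 3*77)/((243/95 + 80/(-354)) + 77) + 161366 = (427/6 + 3*(243*(1/95) + 80*(-1/354)) + 231)/((243*(1/95) + 80*(-1/354)) + 77) + 161366 = (427/6 + 3*(243/95 - 40/177) + 231)/((243/95 - 40/177) + 77) + 161366 = (427/6 + 3*(39211/16815) + 231)/(39211/16815 + 77) + 161366 = (427/6 + 39211/5605 + 231)/(1333966/16815) + 161366 = (16815/1333966)*(10397131/33630) + 161366 = 10397131/2667932 + 161366 = 430523912243/2667932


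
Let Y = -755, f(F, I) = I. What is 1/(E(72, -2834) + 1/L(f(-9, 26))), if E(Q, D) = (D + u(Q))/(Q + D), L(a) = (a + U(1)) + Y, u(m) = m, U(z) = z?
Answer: 728/727 ≈ 1.0014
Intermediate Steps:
L(a) = -754 + a (L(a) = (a + 1) - 755 = (1 + a) - 755 = -754 + a)
E(Q, D) = 1 (E(Q, D) = (D + Q)/(Q + D) = (D + Q)/(D + Q) = 1)
1/(E(72, -2834) + 1/L(f(-9, 26))) = 1/(1 + 1/(-754 + 26)) = 1/(1 + 1/(-728)) = 1/(1 - 1/728) = 1/(727/728) = 728/727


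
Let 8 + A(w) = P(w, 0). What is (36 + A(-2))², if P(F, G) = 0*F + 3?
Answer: 961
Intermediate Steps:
P(F, G) = 3 (P(F, G) = 0 + 3 = 3)
A(w) = -5 (A(w) = -8 + 3 = -5)
(36 + A(-2))² = (36 - 5)² = 31² = 961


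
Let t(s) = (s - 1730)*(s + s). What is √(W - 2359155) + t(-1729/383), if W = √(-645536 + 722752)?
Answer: 2297215102/146689 + √(-2359155 + 4*√4826) ≈ 15660.0 + 1535.9*I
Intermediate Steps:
W = 4*√4826 (W = √77216 = 4*√4826 ≈ 277.88)
t(s) = 2*s*(-1730 + s) (t(s) = (-1730 + s)*(2*s) = 2*s*(-1730 + s))
√(W - 2359155) + t(-1729/383) = √(4*√4826 - 2359155) + 2*(-1729/383)*(-1730 - 1729/383) = √(-2359155 + 4*√4826) + 2*(-1729*1/383)*(-1730 - 1729*1/383) = √(-2359155 + 4*√4826) + 2*(-1729/383)*(-1730 - 1729/383) = √(-2359155 + 4*√4826) + 2*(-1729/383)*(-664319/383) = √(-2359155 + 4*√4826) + 2297215102/146689 = 2297215102/146689 + √(-2359155 + 4*√4826)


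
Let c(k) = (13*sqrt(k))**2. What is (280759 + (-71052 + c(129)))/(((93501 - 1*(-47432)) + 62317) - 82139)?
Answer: 231508/121111 ≈ 1.9115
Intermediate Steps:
c(k) = 169*k
(280759 + (-71052 + c(129)))/(((93501 - 1*(-47432)) + 62317) - 82139) = (280759 + (-71052 + 169*129))/(((93501 - 1*(-47432)) + 62317) - 82139) = (280759 + (-71052 + 21801))/(((93501 + 47432) + 62317) - 82139) = (280759 - 49251)/((140933 + 62317) - 82139) = 231508/(203250 - 82139) = 231508/121111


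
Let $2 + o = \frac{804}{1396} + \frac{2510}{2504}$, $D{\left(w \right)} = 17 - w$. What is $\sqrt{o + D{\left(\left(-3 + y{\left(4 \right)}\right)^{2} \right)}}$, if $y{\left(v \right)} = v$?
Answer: $\frac{\sqrt{743567410803}}{218474} \approx 3.9469$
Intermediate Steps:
$o = - \frac{184249}{436948}$ ($o = -2 + \left(\frac{804}{1396} + \frac{2510}{2504}\right) = -2 + \left(804 \cdot \frac{1}{1396} + 2510 \cdot \frac{1}{2504}\right) = -2 + \left(\frac{201}{349} + \frac{1255}{1252}\right) = -2 + \frac{689647}{436948} = - \frac{184249}{436948} \approx -0.42167$)
$\sqrt{o + D{\left(\left(-3 + y{\left(4 \right)}\right)^{2} \right)}} = \sqrt{- \frac{184249}{436948} + \left(17 - \left(-3 + 4\right)^{2}\right)} = \sqrt{- \frac{184249}{436948} + \left(17 - 1^{2}\right)} = \sqrt{- \frac{184249}{436948} + \left(17 - 1\right)} = \sqrt{- \frac{184249}{436948} + 16} = \sqrt{\frac{6806919}{436948}} = \frac{\sqrt{743567410803}}{218474}$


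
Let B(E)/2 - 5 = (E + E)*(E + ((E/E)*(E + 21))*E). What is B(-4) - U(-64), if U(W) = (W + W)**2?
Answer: -15222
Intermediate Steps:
U(W) = 4*W**2 (U(W) = (2*W)**2 = 4*W**2)
B(E) = 10 + 4*E*(E + E*(21 + E)) (B(E) = 10 + 2*((E + E)*(E + ((E/E)*(E + 21))*E)) = 10 + 2*((2*E)*(E + (1*(21 + E))*E)) = 10 + 2*((2*E)*(E + (21 + E)*E)) = 10 + 2*((2*E)*(E + E*(21 + E))) = 10 + 2*(2*E*(E + E*(21 + E))) = 10 + 4*E*(E + E*(21 + E)))
B(-4) - U(-64) = (10 + 4*(-4)**3 + 88*(-4)**2) - 4*(-64)**2 = (10 + 4*(-64) + 88*16) - 4*4096 = (10 - 256 + 1408) - 1*16384 = 1162 - 16384 = -15222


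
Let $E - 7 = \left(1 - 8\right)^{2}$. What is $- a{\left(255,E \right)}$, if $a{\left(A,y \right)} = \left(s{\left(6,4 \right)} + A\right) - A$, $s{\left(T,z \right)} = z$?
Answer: $-4$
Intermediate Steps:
$E = 56$ ($E = 7 + \left(1 - 8\right)^{2} = 7 + \left(-7\right)^{2} = 7 + 49 = 56$)
$a{\left(A,y \right)} = 4$ ($a{\left(A,y \right)} = \left(4 + A\right) - A = 4$)
$- a{\left(255,E \right)} = \left(-1\right) 4 = -4$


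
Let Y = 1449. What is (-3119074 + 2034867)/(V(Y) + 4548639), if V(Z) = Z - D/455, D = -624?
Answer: -37947245/159253128 ≈ -0.23828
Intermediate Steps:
V(Z) = 48/35 + Z (V(Z) = Z - (-624)/455 = Z - 1*(-48/35) = Z + 48/35 = 48/35 + Z)
(-3119074 + 2034867)/(V(Y) + 4548639) = (-3119074 + 2034867)/((48/35 + 1449) + 4548639) = -1084207/(50763/35 + 4548639) = -1084207/159253128/35 = -1084207*35/159253128 = -37947245/159253128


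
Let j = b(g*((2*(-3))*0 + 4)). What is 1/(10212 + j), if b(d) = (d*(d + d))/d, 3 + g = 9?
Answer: 1/10260 ≈ 9.7466e-5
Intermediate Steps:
g = 6 (g = -3 + 9 = 6)
b(d) = 2*d (b(d) = (d*(2*d))/d = (2*d**2)/d = 2*d)
j = 48 (j = 2*(6*((2*(-3))*0 + 4)) = 2*(6*(-6*0 + 4)) = 2*(6*(0 + 4)) = 2*(6*4) = 2*24 = 48)
1/(10212 + j) = 1/(10212 + 48) = 1/10260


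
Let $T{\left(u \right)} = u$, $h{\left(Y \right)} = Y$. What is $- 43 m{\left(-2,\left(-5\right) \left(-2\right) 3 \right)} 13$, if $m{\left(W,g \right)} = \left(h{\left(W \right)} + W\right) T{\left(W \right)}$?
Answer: $-4472$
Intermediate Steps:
$m{\left(W,g \right)} = 2 W^{2}$ ($m{\left(W,g \right)} = \left(W + W\right) W = 2 W W = 2 W^{2}$)
$- 43 m{\left(-2,\left(-5\right) \left(-2\right) 3 \right)} 13 = - 43 \cdot 2 \left(-2\right)^{2} \cdot 13 = - 43 \cdot 2 \cdot 4 \cdot 13 = \left(-43\right) 8 \cdot 13 = \left(-344\right) 13 = -4472$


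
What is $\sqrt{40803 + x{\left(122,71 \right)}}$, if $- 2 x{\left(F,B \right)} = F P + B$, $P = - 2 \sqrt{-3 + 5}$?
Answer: $\frac{\sqrt{163070 + 488 \sqrt{2}}}{2} \approx 202.34$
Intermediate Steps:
$P = - 2 \sqrt{2} \approx -2.8284$
$x{\left(F,B \right)} = - \frac{B}{2} + F \sqrt{2}$ ($x{\left(F,B \right)} = - \frac{F \left(- 2 \sqrt{2}\right) + B}{2} = - \frac{- 2 F \sqrt{2} + B}{2} = - \frac{B - 2 F \sqrt{2}}{2} = - \frac{B}{2} + F \sqrt{2}$)
$\sqrt{40803 + x{\left(122,71 \right)}} = \sqrt{40803 + \left(\left(- \frac{1}{2}\right) 71 + 122 \sqrt{2}\right)} = \sqrt{40803 - \left(\frac{71}{2} - 122 \sqrt{2}\right)} = \sqrt{\frac{81535}{2} + 122 \sqrt{2}}$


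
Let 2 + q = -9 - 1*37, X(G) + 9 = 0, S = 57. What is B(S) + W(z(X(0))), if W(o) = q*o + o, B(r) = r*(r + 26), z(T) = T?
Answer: 5154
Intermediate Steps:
X(G) = -9 (X(G) = -9 + 0 = -9)
B(r) = r*(26 + r)
q = -48 (q = -2 + (-9 - 1*37) = -2 + (-9 - 37) = -2 - 46 = -48)
W(o) = -47*o (W(o) = -48*o + o = -47*o)
B(S) + W(z(X(0))) = 57*(26 + 57) - 47*(-9) = 57*83 + 423 = 4731 + 423 = 5154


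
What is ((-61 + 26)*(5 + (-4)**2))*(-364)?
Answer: 267540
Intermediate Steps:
((-61 + 26)*(5 + (-4)**2))*(-364) = -35*(5 + 16)*(-364) = -35*21*(-364) = -735*(-364) = 267540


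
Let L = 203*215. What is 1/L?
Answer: 1/43645 ≈ 2.2912e-5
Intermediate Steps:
L = 43645
1/L = 1/43645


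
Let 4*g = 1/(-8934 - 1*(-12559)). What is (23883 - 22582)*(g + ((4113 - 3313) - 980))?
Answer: -3395608699/14500 ≈ -2.3418e+5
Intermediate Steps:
g = 1/14500 (g = 1/(4*(-8934 - 1*(-12559))) = 1/(4*(-8934 + 12559)) = (¼)/3625 = (¼)*(1/3625) = 1/14500 ≈ 6.8965e-5)
(23883 - 22582)*(g + ((4113 - 3313) - 980)) = (23883 - 22582)*(1/14500 + ((4113 - 3313) - 980)) = 1301*(1/14500 + (800 - 980)) = 1301*(1/14500 - 180) = 1301*(-2609999/14500) = -3395608699/14500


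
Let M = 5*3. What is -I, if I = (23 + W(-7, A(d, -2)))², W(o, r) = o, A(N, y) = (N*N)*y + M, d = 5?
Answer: -256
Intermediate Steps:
M = 15
A(N, y) = 15 + y*N² (A(N, y) = (N*N)*y + 15 = N²*y + 15 = y*N² + 15 = 15 + y*N²)
I = 256 (I = (23 - 7)² = 16² = 256)
-I = -1*256 = -256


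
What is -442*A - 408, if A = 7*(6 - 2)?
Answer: -12784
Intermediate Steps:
A = 28 (A = 7*4 = 28)
-442*A - 408 = -442*28 - 408 = -12376 - 408 = -12784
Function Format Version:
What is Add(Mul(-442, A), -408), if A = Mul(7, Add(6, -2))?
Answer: -12784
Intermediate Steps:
A = 28 (A = Mul(7, 4) = 28)
Add(Mul(-442, A), -408) = Add(Mul(-442, 28), -408) = Add(-12376, -408) = -12784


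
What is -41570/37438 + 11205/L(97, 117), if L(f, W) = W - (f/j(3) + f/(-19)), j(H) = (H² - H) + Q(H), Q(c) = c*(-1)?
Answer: 11849187670/95785123 ≈ 123.71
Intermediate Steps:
Q(c) = -c
j(H) = H² - 2*H (j(H) = (H² - H) - H = H² - 2*H)
L(f, W) = W - 16*f/57 (L(f, W) = W - (f/((3*(-2 + 3))) + f/(-19)) = W - (f/((3*1)) + f*(-1/19)) = W - (f/3 - f/19) = W - 16*f/57)
-41570/37438 + 11205/L(97, 117) = -41570/37438 + 11205/(117 - 16/57*97) = -41570*1/37438 + 11205/(117 - 1552/57) = -20785/18719 + 11205/(5117/57) = -20785/18719 + 11205*(57/5117) = -20785/18719 + 638685/5117 = 11849187670/95785123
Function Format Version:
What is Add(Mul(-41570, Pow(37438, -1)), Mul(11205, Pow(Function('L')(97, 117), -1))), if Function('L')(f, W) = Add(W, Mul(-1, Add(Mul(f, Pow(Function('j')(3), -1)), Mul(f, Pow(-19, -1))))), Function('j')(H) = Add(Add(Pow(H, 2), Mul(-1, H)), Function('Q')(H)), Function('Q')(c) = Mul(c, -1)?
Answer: Rational(11849187670, 95785123) ≈ 123.71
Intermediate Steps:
Function('Q')(c) = Mul(-1, c)
Function('j')(H) = Add(Pow(H, 2), Mul(-2, H)) (Function('j')(H) = Add(Add(Pow(H, 2), Mul(-1, H)), Mul(-1, H)) = Add(Pow(H, 2), Mul(-2, H)))
Function('L')(f, W) = Add(W, Mul(Rational(-16, 57), f)) (Function('L')(f, W) = Add(W, Mul(-1, Add(Mul(f, Pow(Mul(3, Add(-2, 3)), -1)), Mul(f, Pow(-19, -1))))) = Add(W, Mul(-1, Add(Mul(f, Pow(Mul(3, 1), -1)), Mul(f, Rational(-1, 19))))) = Add(W, Mul(-1, Add(Mul(f, Pow(3, -1)), Mul(Rational(-1, 19), f)))) = Add(W, Mul(-1, Add(Mul(f, Rational(1, 3)), Mul(Rational(-1, 19), f)))) = Add(W, Mul(-1, Add(Mul(Rational(1, 3), f), Mul(Rational(-1, 19), f)))) = Add(W, Mul(-1, Mul(Rational(16, 57), f))) = Add(W, Mul(Rational(-16, 57), f)))
Add(Mul(-41570, Pow(37438, -1)), Mul(11205, Pow(Function('L')(97, 117), -1))) = Add(Mul(-41570, Pow(37438, -1)), Mul(11205, Pow(Add(117, Mul(Rational(-16, 57), 97)), -1))) = Add(Mul(-41570, Rational(1, 37438)), Mul(11205, Pow(Add(117, Rational(-1552, 57)), -1))) = Add(Rational(-20785, 18719), Mul(11205, Pow(Rational(5117, 57), -1))) = Add(Rational(-20785, 18719), Mul(11205, Rational(57, 5117))) = Add(Rational(-20785, 18719), Rational(638685, 5117)) = Rational(11849187670, 95785123)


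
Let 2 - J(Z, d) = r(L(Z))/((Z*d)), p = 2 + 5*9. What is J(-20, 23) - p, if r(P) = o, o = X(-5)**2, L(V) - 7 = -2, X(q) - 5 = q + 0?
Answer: -45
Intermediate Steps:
p = 47 (p = 2 + 45 = 47)
X(q) = 5 + q (X(q) = 5 + (q + 0) = 5 + q)
L(V) = 5 (L(V) = 7 - 2 = 5)
o = 0 (o = (5 - 5)**2 = 0**2 = 0)
r(P) = 0
J(Z, d) = 2 (J(Z, d) = 2 - 0/(Z*d) = 2 - 0*1/(Z*d) = 2 - 1*0 = 2 + 0 = 2)
J(-20, 23) - p = 2 - 1*47 = 2 - 47 = -45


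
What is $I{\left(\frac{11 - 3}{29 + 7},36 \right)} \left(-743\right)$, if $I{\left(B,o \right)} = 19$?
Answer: $-14117$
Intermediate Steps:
$I{\left(\frac{11 - 3}{29 + 7},36 \right)} \left(-743\right) = 19 \left(-743\right) = -14117$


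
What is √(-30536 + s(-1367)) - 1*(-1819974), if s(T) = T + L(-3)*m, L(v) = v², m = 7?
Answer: 1819974 + 4*I*√1990 ≈ 1.82e+6 + 178.44*I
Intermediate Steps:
s(T) = 63 + T (s(T) = T + (-3)²*7 = T + 9*7 = T + 63 = 63 + T)
√(-30536 + s(-1367)) - 1*(-1819974) = √(-30536 + (63 - 1367)) - 1*(-1819974) = √(-30536 - 1304) + 1819974 = √(-31840) + 1819974 = 4*I*√1990 + 1819974 = 1819974 + 4*I*√1990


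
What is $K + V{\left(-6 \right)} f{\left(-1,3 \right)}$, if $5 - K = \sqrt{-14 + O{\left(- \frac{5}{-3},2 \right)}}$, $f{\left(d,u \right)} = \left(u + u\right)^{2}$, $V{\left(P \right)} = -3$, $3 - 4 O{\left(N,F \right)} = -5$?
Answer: $-103 - 2 i \sqrt{3} \approx -103.0 - 3.4641 i$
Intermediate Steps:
$O{\left(N,F \right)} = 2$ ($O{\left(N,F \right)} = \frac{3}{4} - - \frac{5}{4} = \frac{3}{4} + \frac{5}{4} = 2$)
$f{\left(d,u \right)} = 4 u^{2}$ ($f{\left(d,u \right)} = \left(2 u\right)^{2} = 4 u^{2}$)
$K = 5 - 2 i \sqrt{3}$ ($K = 5 - \sqrt{-14 + 2} = 5 - \sqrt{-12} = 5 - 2 i \sqrt{3} \approx 5.0 - 3.4641 i$)
$K + V{\left(-6 \right)} f{\left(-1,3 \right)} = \left(5 - 2 i \sqrt{3}\right) - 3 \cdot 4 \cdot 3^{2} = \left(5 - 2 i \sqrt{3}\right) - 3 \cdot 4 \cdot 9 = \left(5 - 2 i \sqrt{3}\right) - 108 = -103 - 2 i \sqrt{3}$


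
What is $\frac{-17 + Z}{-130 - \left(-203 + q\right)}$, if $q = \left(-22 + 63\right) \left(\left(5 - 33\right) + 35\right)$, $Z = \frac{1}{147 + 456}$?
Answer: $\frac{5125}{64521} \approx 0.079432$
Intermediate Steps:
$Z = \frac{1}{603} \approx 0.0016584$
$q = 287$ ($q = 41 \left(\left(5 - 33\right) + 35\right) = 41 \left(-28 + 35\right) = 41 \cdot 7 = 287$)
$\frac{-17 + Z}{-130 - \left(-203 + q\right)} = \frac{-17 + \frac{1}{603}}{-130 + \left(203 - 287\right)} = - \frac{10250}{603 \left(-130 + \left(203 - 287\right)\right)} = - \frac{10250}{603 \left(-130 - 84\right)} = - \frac{10250}{603 \left(-214\right)} = \left(- \frac{10250}{603}\right) \left(- \frac{1}{214}\right) = \frac{5125}{64521}$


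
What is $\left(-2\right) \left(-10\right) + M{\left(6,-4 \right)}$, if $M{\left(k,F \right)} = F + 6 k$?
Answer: $52$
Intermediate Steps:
$\left(-2\right) \left(-10\right) + M{\left(6,-4 \right)} = \left(-2\right) \left(-10\right) + \left(-4 + 6 \cdot 6\right) = 20 + \left(-4 + 36\right) = 20 + 32 = 52$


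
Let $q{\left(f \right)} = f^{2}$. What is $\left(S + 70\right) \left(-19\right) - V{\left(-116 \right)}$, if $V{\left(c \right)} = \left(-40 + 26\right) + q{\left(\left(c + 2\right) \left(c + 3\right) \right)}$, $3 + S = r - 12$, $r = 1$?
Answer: $-165946974$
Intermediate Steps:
$S = -14$ ($S = -3 + \left(1 - 12\right) = -3 - 11 = -14$)
$V{\left(c \right)} = -14 + \left(2 + c\right)^{2} \left(3 + c\right)^{2}$ ($V{\left(c \right)} = \left(-40 + 26\right) + \left(\left(c + 2\right) \left(c + 3\right)\right)^{2} = -14 + \left(\left(2 + c\right) \left(3 + c\right)\right)^{2} = -14 + \left(2 + c\right)^{2} \left(3 + c\right)^{2}$)
$\left(S + 70\right) \left(-19\right) - V{\left(-116 \right)} = \left(-14 + 70\right) \left(-19\right) - \left(-14 + \left(6 + \left(-116\right)^{2} + 5 \left(-116\right)\right)^{2}\right) = 56 \left(-19\right) - \left(-14 + \left(6 + 13456 - 580\right)^{2}\right) = -1064 - \left(-14 + 12882^{2}\right) = -1064 - \left(-14 + 165945924\right) = -1064 - 165945910 = -165946974$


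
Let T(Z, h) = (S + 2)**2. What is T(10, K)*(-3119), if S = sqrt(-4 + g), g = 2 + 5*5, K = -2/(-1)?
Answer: -84213 - 12476*sqrt(23) ≈ -1.4405e+5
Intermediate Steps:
K = 2 (K = -2*(-1) = 2)
g = 27 (g = 2 + 25 = 27)
S = sqrt(23) (S = sqrt(-4 + 27) = sqrt(23) ≈ 4.7958)
T(Z, h) = (2 + sqrt(23))**2 (T(Z, h) = (sqrt(23) + 2)**2 = (2 + sqrt(23))**2)
T(10, K)*(-3119) = (2 + sqrt(23))**2*(-3119) = -3119*(2 + sqrt(23))**2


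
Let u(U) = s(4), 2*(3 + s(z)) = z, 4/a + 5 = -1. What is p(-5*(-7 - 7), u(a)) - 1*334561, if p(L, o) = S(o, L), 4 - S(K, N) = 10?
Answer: -334567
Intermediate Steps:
S(K, N) = -6 (S(K, N) = 4 - 1*10 = 4 - 10 = -6)
a = -2/3 (a = 4/(-5 - 1) = 4/(-6) = 4*(-1/6) = -2/3 ≈ -0.66667)
s(z) = -3 + z/2
u(U) = -1 (u(U) = -3 + (1/2)*4 = -3 + 2 = -1)
p(L, o) = -6
p(-5*(-7 - 7), u(a)) - 1*334561 = -6 - 1*334561 = -6 - 334561 = -334567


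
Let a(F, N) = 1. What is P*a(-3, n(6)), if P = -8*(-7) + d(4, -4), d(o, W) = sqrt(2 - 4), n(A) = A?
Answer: 56 + I*sqrt(2) ≈ 56.0 + 1.4142*I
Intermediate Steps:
d(o, W) = I*sqrt(2) (d(o, W) = sqrt(-2) = I*sqrt(2))
P = 56 + I*sqrt(2) (P = -8*(-7) + I*sqrt(2) = 56 + I*sqrt(2) ≈ 56.0 + 1.4142*I)
P*a(-3, n(6)) = (56 + I*sqrt(2))*1 = 56 + I*sqrt(2)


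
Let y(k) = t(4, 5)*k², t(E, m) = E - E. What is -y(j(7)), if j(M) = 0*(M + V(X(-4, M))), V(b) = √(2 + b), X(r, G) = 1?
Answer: 0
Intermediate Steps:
t(E, m) = 0
j(M) = 0 (j(M) = 0*(M + √(2 + 1)) = 0*(M + √3) = 0)
y(k) = 0 (y(k) = 0*k² = 0)
-y(j(7)) = -1*0 = 0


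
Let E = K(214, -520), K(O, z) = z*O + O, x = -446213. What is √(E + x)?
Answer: I*√557279 ≈ 746.51*I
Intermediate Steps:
K(O, z) = O + O*z (K(O, z) = O*z + O = O + O*z)
E = -111066 (E = 214*(1 - 520) = 214*(-519) = -111066)
√(E + x) = √(-111066 - 446213) = √(-557279) = I*√557279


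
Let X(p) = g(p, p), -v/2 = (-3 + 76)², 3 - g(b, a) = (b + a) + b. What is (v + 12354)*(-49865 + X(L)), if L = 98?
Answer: -85064576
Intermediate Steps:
g(b, a) = 3 - a - 2*b (g(b, a) = 3 - ((b + a) + b) = 3 - ((a + b) + b) = 3 - (a + 2*b) = 3 + (-a - 2*b) = 3 - a - 2*b)
v = -10658 (v = -2*(-3 + 76)² = -2*73² = -2*5329 = -10658)
X(p) = 3 - 3*p (X(p) = 3 - p - 2*p = 3 - 3*p)
(v + 12354)*(-49865 + X(L)) = (-10658 + 12354)*(-49865 + (3 - 3*98)) = 1696*(-49865 + (3 - 294)) = 1696*(-49865 - 291) = 1696*(-50156) = -85064576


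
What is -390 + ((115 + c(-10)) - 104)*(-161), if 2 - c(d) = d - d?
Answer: -2483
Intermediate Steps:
c(d) = 2 (c(d) = 2 - (d - d) = 2 - 1*0 = 2 + 0 = 2)
-390 + ((115 + c(-10)) - 104)*(-161) = -390 + ((115 + 2) - 104)*(-161) = -390 + (117 - 104)*(-161) = -390 + 13*(-161) = -390 - 2093 = -2483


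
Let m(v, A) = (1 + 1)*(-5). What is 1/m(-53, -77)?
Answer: -⅒ ≈ -0.10000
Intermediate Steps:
m(v, A) = -10 (m(v, A) = 2*(-5) = -10)
1/m(-53, -77) = 1/(-10) = -⅒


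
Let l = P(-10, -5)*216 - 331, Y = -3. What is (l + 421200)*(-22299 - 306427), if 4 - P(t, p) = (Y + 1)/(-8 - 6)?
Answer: -970371210290/7 ≈ -1.3862e+11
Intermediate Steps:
P(t, p) = 27/7 (P(t, p) = 4 - (-3 + 1)/(-8 - 6) = 4 - (-2)/(-14) = 4 - (-2)*(-1)/14 = 4 - 1*⅐ = 4 - ⅐ = 27/7)
l = 3515/7 (l = (27/7)*216 - 331 = 5832/7 - 331 = 3515/7 ≈ 502.14)
(l + 421200)*(-22299 - 306427) = (3515/7 + 421200)*(-22299 - 306427) = (2951915/7)*(-328726) = -970371210290/7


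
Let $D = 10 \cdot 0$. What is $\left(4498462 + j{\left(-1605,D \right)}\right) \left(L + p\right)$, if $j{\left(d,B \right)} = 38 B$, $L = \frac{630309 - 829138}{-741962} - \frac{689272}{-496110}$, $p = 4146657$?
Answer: $\frac{1716571888450956454813607}{92023691955} \approx 1.8654 \cdot 10^{13}$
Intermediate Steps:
$D = 0$
$L = \frac{305027343427}{184047383910}$ ($L = \left(630309 - 829138\right) \left(- \frac{1}{741962}\right) - - \frac{344636}{248055} = \left(-198829\right) \left(- \frac{1}{741962}\right) + \frac{344636}{248055} = \frac{198829}{741962} + \frac{344636}{248055} = \frac{305027343427}{184047383910} \approx 1.6573$)
$\left(4498462 + j{\left(-1605,D \right)}\right) \left(L + p\right) = \left(4498462 + 38 \cdot 0\right) \left(\frac{305027343427}{184047383910} + 4146657\right) = \left(4498462 + 0\right) \frac{763181677849432297}{184047383910} = 4498462 \cdot \frac{763181677849432297}{184047383910} = \frac{1716571888450956454813607}{92023691955}$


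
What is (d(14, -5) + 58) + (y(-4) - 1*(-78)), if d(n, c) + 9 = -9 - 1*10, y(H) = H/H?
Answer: 109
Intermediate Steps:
y(H) = 1
d(n, c) = -28 (d(n, c) = -9 + (-9 - 1*10) = -9 + (-9 - 10) = -9 - 19 = -28)
(d(14, -5) + 58) + (y(-4) - 1*(-78)) = (-28 + 58) + (1 - 1*(-78)) = 30 + (1 + 78) = 30 + 79 = 109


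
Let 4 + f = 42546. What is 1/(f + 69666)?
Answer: 1/112208 ≈ 8.9120e-6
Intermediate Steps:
f = 42542 (f = -4 + 42546 = 42542)
1/(f + 69666) = 1/(42542 + 69666) = 1/112208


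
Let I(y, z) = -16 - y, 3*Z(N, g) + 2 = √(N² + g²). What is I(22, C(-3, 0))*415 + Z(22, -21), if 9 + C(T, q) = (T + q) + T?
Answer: -47312/3 + 5*√37/3 ≈ -15761.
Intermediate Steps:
C(T, q) = -9 + q + 2*T (C(T, q) = -9 + ((T + q) + T) = -9 + (q + 2*T) = -9 + q + 2*T)
Z(N, g) = -⅔ + √(N² + g²)/3
I(22, C(-3, 0))*415 + Z(22, -21) = (-16 - 1*22)*415 + (-⅔ + √(22² + (-21)²)/3) = (-16 - 22)*415 + (-⅔ + √(484 + 441)/3) = -38*415 + (-⅔ + √925/3) = -15770 + (-⅔ + (5*√37)/3) = -15770 + (-⅔ + 5*√37/3) = -47312/3 + 5*√37/3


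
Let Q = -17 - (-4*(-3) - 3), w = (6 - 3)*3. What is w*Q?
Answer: -234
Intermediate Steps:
w = 9 (w = 3*3 = 9)
Q = -26 (Q = -17 - (12 - 3) = -17 - 1*9 = -17 - 9 = -26)
w*Q = 9*(-26) = -234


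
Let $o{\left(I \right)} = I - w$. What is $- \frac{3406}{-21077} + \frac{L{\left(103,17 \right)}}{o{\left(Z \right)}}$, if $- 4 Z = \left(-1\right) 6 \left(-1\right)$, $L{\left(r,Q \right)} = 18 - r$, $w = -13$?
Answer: $- \frac{3504752}{484771} \approx -7.2297$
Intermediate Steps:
$Z = - \frac{3}{2}$ ($Z = - \frac{\left(-1\right) 6 \left(-1\right)}{4} = - \frac{\left(-6\right) \left(-1\right)}{4} = \left(- \frac{1}{4}\right) 6 = - \frac{3}{2} \approx -1.5$)
$o{\left(I \right)} = 13 + I$ ($o{\left(I \right)} = I - -13 = I + 13 = 13 + I$)
$- \frac{3406}{-21077} + \frac{L{\left(103,17 \right)}}{o{\left(Z \right)}} = - \frac{3406}{-21077} + \frac{18 - 103}{13 - \frac{3}{2}} = \left(-3406\right) \left(- \frac{1}{21077}\right) + \frac{18 - 103}{\frac{23}{2}} = \frac{3406}{21077} - \frac{170}{23} = - \frac{3504752}{484771}$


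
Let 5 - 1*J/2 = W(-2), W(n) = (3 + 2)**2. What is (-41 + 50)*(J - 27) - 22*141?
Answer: -3705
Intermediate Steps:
W(n) = 25 (W(n) = 5**2 = 25)
J = -40 (J = 10 - 2*25 = 10 - 50 = -40)
(-41 + 50)*(J - 27) - 22*141 = (-41 + 50)*(-40 - 27) - 22*141 = 9*(-67) - 3102 = -603 - 3102 = -3705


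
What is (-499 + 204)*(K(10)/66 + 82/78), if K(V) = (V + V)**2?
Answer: -300015/143 ≈ -2098.0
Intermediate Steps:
K(V) = 4*V**2 (K(V) = (2*V)**2 = 4*V**2)
(-499 + 204)*(K(10)/66 + 82/78) = (-499 + 204)*((4*10**2)/66 + 82/78) = -295*((4*100)*(1/66) + 82*(1/78)) = -295*(400*(1/66) + 41/39) = -295*(200/33 + 41/39) = -295*1017/143 = -300015/143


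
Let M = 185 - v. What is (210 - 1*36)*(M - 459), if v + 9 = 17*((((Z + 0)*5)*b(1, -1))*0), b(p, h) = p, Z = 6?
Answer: -46110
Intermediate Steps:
v = -9 (v = -9 + 17*((((6 + 0)*5)*1)*0) = -9 + 17*(((6*5)*1)*0) = -9 + 17*((30*1)*0) = -9 + 17*(30*0) = -9 + 17*0 = -9 + 0 = -9)
M = 194 (M = 185 - 1*(-9) = 185 + 9 = 194)
(210 - 1*36)*(M - 459) = (210 - 1*36)*(194 - 459) = (210 - 36)*(-265) = 174*(-265) = -46110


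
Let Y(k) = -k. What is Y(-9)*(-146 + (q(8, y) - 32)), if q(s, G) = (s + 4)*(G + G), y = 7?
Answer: -90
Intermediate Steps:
q(s, G) = 2*G*(4 + s) (q(s, G) = (4 + s)*(2*G) = 2*G*(4 + s))
Y(-9)*(-146 + (q(8, y) - 32)) = (-1*(-9))*(-146 + (2*7*(4 + 8) - 32)) = 9*(-146 + (2*7*12 - 32)) = 9*(-146 + (168 - 32)) = 9*(-146 + 136) = 9*(-10) = -90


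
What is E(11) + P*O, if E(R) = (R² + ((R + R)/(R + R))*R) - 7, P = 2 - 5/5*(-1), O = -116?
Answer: -223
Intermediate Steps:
P = 3 (P = 2 - 5*⅕*(-1) = 2 - 1*(-1) = 2 + 1 = 3)
E(R) = -7 + R + R² (E(R) = (R² + ((2*R)/((2*R)))*R) - 7 = (R² + ((2*R)*(1/(2*R)))*R) - 7 = (R² + 1*R) - 7 = (R² + R) - 7 = (R + R²) - 7 = -7 + R + R²)
E(11) + P*O = (-7 + 11 + 11²) + 3*(-116) = (-7 + 11 + 121) - 348 = 125 - 348 = -223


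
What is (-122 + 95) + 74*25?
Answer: 1823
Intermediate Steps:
(-122 + 95) + 74*25 = -27 + 1850 = 1823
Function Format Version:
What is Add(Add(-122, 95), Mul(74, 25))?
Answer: 1823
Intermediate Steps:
Add(Add(-122, 95), Mul(74, 25)) = Add(-27, 1850) = 1823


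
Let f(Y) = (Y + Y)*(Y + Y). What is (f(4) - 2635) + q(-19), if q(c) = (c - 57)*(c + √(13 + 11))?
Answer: -1127 - 152*√6 ≈ -1499.3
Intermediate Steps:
f(Y) = 4*Y² (f(Y) = (2*Y)*(2*Y) = 4*Y²)
q(c) = (-57 + c)*(c + 2*√6) (q(c) = (-57 + c)*(c + √24) = (-57 + c)*(c + 2*√6))
(f(4) - 2635) + q(-19) = (4*4² - 2635) + ((-19)² - 114*√6 - 57*(-19) + 2*(-19)*√6) = (4*16 - 2635) + (361 - 114*√6 + 1083 - 38*√6) = (64 - 2635) + (1444 - 152*√6) = -2571 + (1444 - 152*√6) = -1127 - 152*√6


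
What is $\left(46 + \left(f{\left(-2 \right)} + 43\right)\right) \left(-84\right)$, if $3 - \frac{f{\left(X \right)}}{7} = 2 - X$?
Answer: $-6888$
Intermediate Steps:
$f{\left(X \right)} = 7 + 7 X$ ($f{\left(X \right)} = 21 - 7 \left(2 - X\right) = 21 + \left(-14 + 7 X\right) = 7 + 7 X$)
$\left(46 + \left(f{\left(-2 \right)} + 43\right)\right) \left(-84\right) = \left(46 + \left(\left(7 + 7 \left(-2\right)\right) + 43\right)\right) \left(-84\right) = \left(46 + \left(\left(7 - 14\right) + 43\right)\right) \left(-84\right) = \left(46 + \left(-7 + 43\right)\right) \left(-84\right) = \left(46 + 36\right) \left(-84\right) = 82 \left(-84\right) = -6888$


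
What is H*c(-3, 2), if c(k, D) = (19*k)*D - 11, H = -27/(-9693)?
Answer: -125/359 ≈ -0.34819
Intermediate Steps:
H = 1/359 (H = -27*(-1/9693) = 1/359 ≈ 0.0027855)
c(k, D) = -11 + 19*D*k (c(k, D) = 19*D*k - 11 = -11 + 19*D*k)
H*c(-3, 2) = (-11 + 19*2*(-3))/359 = (-11 - 114)/359 = (1/359)*(-125) = -125/359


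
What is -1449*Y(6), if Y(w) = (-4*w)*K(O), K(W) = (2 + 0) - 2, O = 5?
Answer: 0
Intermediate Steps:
K(W) = 0 (K(W) = 2 - 2 = 0)
Y(w) = 0 (Y(w) = -4*w*0 = 0)
-1449*Y(6) = -1449*0 = 0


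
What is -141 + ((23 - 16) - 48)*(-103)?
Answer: 4082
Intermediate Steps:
-141 + ((23 - 16) - 48)*(-103) = -141 + (7 - 48)*(-103) = -141 - 41*(-103) = -141 + 4223 = 4082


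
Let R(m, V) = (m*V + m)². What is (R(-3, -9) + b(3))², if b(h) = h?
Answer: 335241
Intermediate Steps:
R(m, V) = (m + V*m)² (R(m, V) = (V*m + m)² = (m + V*m)²)
(R(-3, -9) + b(3))² = ((-3)²*(1 - 9)² + 3)² = (9*(-8)² + 3)² = (9*64 + 3)² = (576 + 3)² = 579² = 335241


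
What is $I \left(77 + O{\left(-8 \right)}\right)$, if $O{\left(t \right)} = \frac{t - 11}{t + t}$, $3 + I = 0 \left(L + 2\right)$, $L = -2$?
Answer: $- \frac{3753}{16} \approx -234.56$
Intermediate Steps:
$I = -3$ ($I = -3 + 0 \left(-2 + 2\right) = -3 + 0 \cdot 0 = -3 + 0 = -3$)
$O{\left(t \right)} = \frac{-11 + t}{2 t}$
$I \left(77 + O{\left(-8 \right)}\right) = - 3 \left(77 + \frac{-11 - 8}{2 \left(-8\right)}\right) = - 3 \left(77 + \frac{1}{2} \left(- \frac{1}{8}\right) \left(-19\right)\right) = - 3 \left(77 + \frac{19}{16}\right) = \left(-3\right) \frac{1251}{16} = - \frac{3753}{16}$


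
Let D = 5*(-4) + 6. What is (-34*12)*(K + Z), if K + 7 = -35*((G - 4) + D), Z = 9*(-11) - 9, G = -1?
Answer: -224400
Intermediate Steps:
D = -14 (D = -20 + 6 = -14)
Z = -108 (Z = -99 - 9 = -108)
K = 658 (K = -7 - 35*((-1 - 4) - 14) = -7 - 35*(-5 - 14) = -7 - 35*(-19) = -7 + 665 = 658)
(-34*12)*(K + Z) = (-34*12)*(658 - 108) = -408*550 = -224400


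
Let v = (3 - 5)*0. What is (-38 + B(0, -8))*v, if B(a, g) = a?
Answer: 0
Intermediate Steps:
v = 0 (v = -2*0 = 0)
(-38 + B(0, -8))*v = (-38 + 0)*0 = -38*0 = 0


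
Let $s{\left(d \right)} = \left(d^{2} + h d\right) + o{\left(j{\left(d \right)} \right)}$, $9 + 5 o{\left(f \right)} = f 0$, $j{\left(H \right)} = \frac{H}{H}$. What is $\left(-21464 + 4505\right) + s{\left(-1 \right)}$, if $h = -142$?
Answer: $- \frac{84089}{5} \approx -16818.0$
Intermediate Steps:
$j{\left(H \right)} = 1$
$o{\left(f \right)} = - \frac{9}{5}$ ($o{\left(f \right)} = - \frac{9}{5} + \frac{f 0}{5} = - \frac{9}{5} + \frac{1}{5} \cdot 0 = - \frac{9}{5} + 0 = - \frac{9}{5}$)
$s{\left(d \right)} = - \frac{9}{5} + d^{2} - 142 d$ ($s{\left(d \right)} = \left(d^{2} - 142 d\right) - \frac{9}{5} = - \frac{9}{5} + d^{2} - 142 d$)
$\left(-21464 + 4505\right) + s{\left(-1 \right)} = \left(-21464 + 4505\right) - \left(- \frac{701}{5} - 1\right) = -16959 + \left(- \frac{9}{5} + 1 + 142\right) = -16959 + \frac{706}{5} = - \frac{84089}{5}$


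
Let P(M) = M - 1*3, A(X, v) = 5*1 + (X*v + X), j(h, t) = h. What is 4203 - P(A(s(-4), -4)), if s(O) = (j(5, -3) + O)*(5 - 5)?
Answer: 4201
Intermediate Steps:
s(O) = 0 (s(O) = (5 + O)*(5 - 5) = (5 + O)*0 = 0)
A(X, v) = 5 + X + X*v (A(X, v) = 5 + (X + X*v) = 5 + X + X*v)
P(M) = -3 + M (P(M) = M - 3 = -3 + M)
4203 - P(A(s(-4), -4)) = 4203 - (-3 + (5 + 0 + 0*(-4))) = 4203 - (-3 + (5 + 0 + 0)) = 4203 - (-3 + 5) = 4203 - 1*2 = 4203 - 2 = 4201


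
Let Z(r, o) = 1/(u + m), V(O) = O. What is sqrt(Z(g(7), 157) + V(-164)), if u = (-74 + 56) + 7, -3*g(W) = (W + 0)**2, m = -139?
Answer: I*sqrt(147606)/30 ≈ 12.807*I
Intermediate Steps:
g(W) = -W**2/3 (g(W) = -(W + 0)**2/3 = -W**2/3)
u = -11 (u = -18 + 7 = -11)
Z(r, o) = -1/150 (Z(r, o) = 1/(-11 - 139) = 1/(-150) = -1/150)
sqrt(Z(g(7), 157) + V(-164)) = sqrt(-1/150 - 164) = sqrt(-24601/150) = I*sqrt(147606)/30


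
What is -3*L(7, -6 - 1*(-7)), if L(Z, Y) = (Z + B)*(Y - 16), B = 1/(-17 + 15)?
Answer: 585/2 ≈ 292.50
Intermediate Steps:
B = -½ (B = 1/(-2) = -½ ≈ -0.50000)
L(Z, Y) = (-16 + Y)*(-½ + Z) (L(Z, Y) = (Z - ½)*(Y - 16) = (-½ + Z)*(-16 + Y) = (-16 + Y)*(-½ + Z))
-3*L(7, -6 - 1*(-7)) = -3*(8 - 16*7 - (-6 - 1*(-7))/2 + (-6 - 1*(-7))*7) = -3*(8 - 112 - (-6 + 7)/2 + (-6 + 7)*7) = -3*(8 - 112 - ½*1 + 1*7) = -3*(8 - 112 - ½ + 7) = -3*(-195/2) = 585/2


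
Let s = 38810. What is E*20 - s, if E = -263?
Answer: -44070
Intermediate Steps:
E*20 - s = -263*20 - 1*38810 = -5260 - 38810 = -44070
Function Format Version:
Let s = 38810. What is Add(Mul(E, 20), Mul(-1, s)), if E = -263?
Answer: -44070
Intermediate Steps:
Add(Mul(E, 20), Mul(-1, s)) = Add(Mul(-263, 20), Mul(-1, 38810)) = Add(-5260, -38810) = -44070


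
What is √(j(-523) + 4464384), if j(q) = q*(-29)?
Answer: √4479551 ≈ 2116.5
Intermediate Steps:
j(q) = -29*q
√(j(-523) + 4464384) = √(-29*(-523) + 4464384) = √(15167 + 4464384) = √4479551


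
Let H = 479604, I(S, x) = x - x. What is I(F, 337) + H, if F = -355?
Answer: 479604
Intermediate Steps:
I(S, x) = 0
I(F, 337) + H = 0 + 479604 = 479604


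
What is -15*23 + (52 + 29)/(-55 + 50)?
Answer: -1806/5 ≈ -361.20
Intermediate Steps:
-15*23 + (52 + 29)/(-55 + 50) = -345 + 81/(-5) = -345 + 81*(-⅕) = -345 - 81/5 = -1806/5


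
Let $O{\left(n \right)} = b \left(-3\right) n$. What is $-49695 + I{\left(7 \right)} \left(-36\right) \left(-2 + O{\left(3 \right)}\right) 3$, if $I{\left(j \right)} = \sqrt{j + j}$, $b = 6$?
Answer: $-49695 + 6048 \sqrt{14} \approx -27065.0$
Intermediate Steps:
$O{\left(n \right)} = - 18 n$ ($O{\left(n \right)} = 6 \left(-3\right) n = - 18 n$)
$I{\left(j \right)} = \sqrt{2} \sqrt{j}$ ($I{\left(j \right)} = \sqrt{2 j} = \sqrt{2} \sqrt{j}$)
$-49695 + I{\left(7 \right)} \left(-36\right) \left(-2 + O{\left(3 \right)}\right) 3 = -49695 + \sqrt{2} \sqrt{7} \left(-36\right) \left(-2 - 54\right) 3 = -49695 + \sqrt{14} \left(-36\right) \left(-2 - 54\right) 3 = -49695 + - 36 \sqrt{14} \left(\left(-56\right) 3\right) = -49695 + - 36 \sqrt{14} \left(-168\right) = -49695 + 6048 \sqrt{14}$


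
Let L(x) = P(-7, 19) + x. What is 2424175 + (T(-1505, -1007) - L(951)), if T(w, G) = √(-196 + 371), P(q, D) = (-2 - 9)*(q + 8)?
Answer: 2423235 + 5*√7 ≈ 2.4232e+6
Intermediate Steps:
P(q, D) = -88 - 11*q (P(q, D) = -11*(8 + q) = -88 - 11*q)
L(x) = -11 + x (L(x) = (-88 - 11*(-7)) + x = (-88 + 77) + x = -11 + x)
T(w, G) = 5*√7 (T(w, G) = √175 = 5*√7)
2424175 + (T(-1505, -1007) - L(951)) = 2424175 + (5*√7 - (-11 + 951)) = 2424175 + (5*√7 - 1*940) = 2424175 + (5*√7 - 940) = 2424175 + (-940 + 5*√7) = 2423235 + 5*√7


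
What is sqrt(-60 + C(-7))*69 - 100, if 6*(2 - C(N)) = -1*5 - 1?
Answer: -100 + 69*I*sqrt(57) ≈ -100.0 + 520.94*I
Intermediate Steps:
C(N) = 3 (C(N) = 2 - (-1*5 - 1)/6 = 2 - (-5 - 1)/6 = 2 - 1/6*(-6) = 2 + 1 = 3)
sqrt(-60 + C(-7))*69 - 100 = sqrt(-60 + 3)*69 - 100 = sqrt(-57)*69 - 100 = (I*sqrt(57))*69 - 100 = 69*I*sqrt(57) - 100 = -100 + 69*I*sqrt(57)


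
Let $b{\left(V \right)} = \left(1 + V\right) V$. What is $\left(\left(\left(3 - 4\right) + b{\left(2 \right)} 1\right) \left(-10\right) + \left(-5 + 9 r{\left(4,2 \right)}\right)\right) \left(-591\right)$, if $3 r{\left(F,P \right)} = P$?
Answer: $28959$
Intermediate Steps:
$b{\left(V \right)} = V \left(1 + V\right)$
$r{\left(F,P \right)} = \frac{P}{3}$
$\left(\left(\left(3 - 4\right) + b{\left(2 \right)} 1\right) \left(-10\right) + \left(-5 + 9 r{\left(4,2 \right)}\right)\right) \left(-591\right) = \left(\left(\left(3 - 4\right) + 2 \left(1 + 2\right) 1\right) \left(-10\right) - \left(5 - 9 \cdot \frac{1}{3} \cdot 2\right)\right) \left(-591\right) = \left(\left(\left(3 - 4\right) + 2 \cdot 3 \cdot 1\right) \left(-10\right) + \left(-5 + 9 \cdot \frac{2}{3}\right)\right) \left(-591\right) = \left(\left(-1 + 6 \cdot 1\right) \left(-10\right) + \left(-5 + 6\right)\right) \left(-591\right) = \left(\left(-1 + 6\right) \left(-10\right) + 1\right) \left(-591\right) = \left(5 \left(-10\right) + 1\right) \left(-591\right) = \left(-50 + 1\right) \left(-591\right) = \left(-49\right) \left(-591\right) = 28959$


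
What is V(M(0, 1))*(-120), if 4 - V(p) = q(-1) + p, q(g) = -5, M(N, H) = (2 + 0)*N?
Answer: -1080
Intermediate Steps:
M(N, H) = 2*N
V(p) = 9 - p (V(p) = 4 - (-5 + p) = 4 + (5 - p) = 9 - p)
V(M(0, 1))*(-120) = (9 - 2*0)*(-120) = (9 - 1*0)*(-120) = (9 + 0)*(-120) = 9*(-120) = -1080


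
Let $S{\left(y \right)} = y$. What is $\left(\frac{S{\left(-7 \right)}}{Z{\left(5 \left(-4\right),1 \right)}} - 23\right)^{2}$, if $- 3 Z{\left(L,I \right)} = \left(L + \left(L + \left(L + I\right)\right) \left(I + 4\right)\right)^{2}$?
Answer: $\frac{1130296427716}{2136750625} \approx 528.98$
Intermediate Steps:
$Z{\left(L,I \right)} = - \frac{\left(L + \left(4 + I\right) \left(I + 2 L\right)\right)^{2}}{3}$ ($Z{\left(L,I \right)} = - \frac{\left(L + \left(L + \left(L + I\right)\right) \left(I + 4\right)\right)^{2}}{3} = - \frac{\left(L + \left(L + \left(I + L\right)\right) \left(4 + I\right)\right)^{2}}{3} = - \frac{\left(L + \left(I + 2 L\right) \left(4 + I\right)\right)^{2}}{3} = - \frac{\left(L + \left(4 + I\right) \left(I + 2 L\right)\right)^{2}}{3}$)
$\left(\frac{S{\left(-7 \right)}}{Z{\left(5 \left(-4\right),1 \right)}} - 23\right)^{2} = \left(- \frac{7}{\left(- \frac{1}{3}\right) \left(1^{2} + 4 \cdot 1 + 9 \cdot 5 \left(-4\right) + 2 \cdot 1 \cdot 5 \left(-4\right)\right)^{2}} - 23\right)^{2} = \left(- \frac{7}{\left(- \frac{1}{3}\right) \left(1 + 4 + 9 \left(-20\right) + 2 \cdot 1 \left(-20\right)\right)^{2}} - 23\right)^{2} = \left(- \frac{7}{\left(- \frac{1}{3}\right) \left(1 + 4 - 180 - 40\right)^{2}} - 23\right)^{2} = \left(- \frac{7}{\left(- \frac{1}{3}\right) \left(-215\right)^{2}} - 23\right)^{2} = \left(- \frac{7}{\left(- \frac{1}{3}\right) 46225} - 23\right)^{2} = \left(- \frac{7}{- \frac{46225}{3}} - 23\right)^{2} = \left(\left(-7\right) \left(- \frac{3}{46225}\right) - 23\right)^{2} = \left(\frac{21}{46225} - 23\right)^{2} = \left(- \frac{1063154}{46225}\right)^{2} = \frac{1130296427716}{2136750625}$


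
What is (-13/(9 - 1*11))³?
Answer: 2197/8 ≈ 274.63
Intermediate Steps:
(-13/(9 - 1*11))³ = (-13/(9 - 11))³ = (-13/(-2))³ = (-13*(-½))³ = (13/2)³ = 2197/8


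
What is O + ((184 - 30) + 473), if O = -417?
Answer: 210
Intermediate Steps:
O + ((184 - 30) + 473) = -417 + ((184 - 30) + 473) = -417 + (154 + 473) = -417 + 627 = 210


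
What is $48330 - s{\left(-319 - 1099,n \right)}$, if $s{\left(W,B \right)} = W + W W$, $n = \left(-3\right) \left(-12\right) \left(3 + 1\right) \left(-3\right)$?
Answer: $-1960976$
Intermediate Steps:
$n = -432$ ($n = 36 \cdot 4 \left(-3\right) = 36 \left(-12\right) = -432$)
$s{\left(W,B \right)} = W + W^{2}$
$48330 - s{\left(-319 - 1099,n \right)} = 48330 - \left(-319 - 1099\right) \left(1 - 1418\right) = 48330 - - 1418 \left(1 - 1418\right) = 48330 - \left(-1418\right) \left(-1417\right) = 48330 - 2009306 = -1960976$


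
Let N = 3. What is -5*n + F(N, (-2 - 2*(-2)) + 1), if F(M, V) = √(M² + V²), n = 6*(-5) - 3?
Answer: 165 + 3*√2 ≈ 169.24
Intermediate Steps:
n = -33 (n = -30 - 3 = -33)
-5*n + F(N, (-2 - 2*(-2)) + 1) = -5*(-33) + √(3² + ((-2 - 2*(-2)) + 1)²) = 165 + √(9 + ((-2 + 4) + 1)²) = 165 + √(9 + (2 + 1)²) = 165 + √(9 + 3²) = 165 + √(9 + 9) = 165 + √18 = 165 + 3*√2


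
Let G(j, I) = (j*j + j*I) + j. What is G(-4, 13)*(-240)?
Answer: 9600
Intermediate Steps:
G(j, I) = j + j² + I*j (G(j, I) = (j² + I*j) + j = j + j² + I*j)
G(-4, 13)*(-240) = -4*(1 + 13 - 4)*(-240) = -4*10*(-240) = -40*(-240) = 9600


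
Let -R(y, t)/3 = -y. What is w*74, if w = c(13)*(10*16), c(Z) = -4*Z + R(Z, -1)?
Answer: -153920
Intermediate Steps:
R(y, t) = 3*y (R(y, t) = -(-3)*y = 3*y)
c(Z) = -Z (c(Z) = -4*Z + 3*Z = -Z)
w = -2080 (w = (-1*13)*(10*16) = -13*160 = -2080)
w*74 = -2080*74 = -153920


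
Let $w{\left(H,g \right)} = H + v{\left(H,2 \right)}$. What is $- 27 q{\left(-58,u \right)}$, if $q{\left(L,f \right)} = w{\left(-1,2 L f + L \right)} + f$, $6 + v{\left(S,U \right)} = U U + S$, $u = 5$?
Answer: $-27$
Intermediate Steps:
$v{\left(S,U \right)} = -6 + S + U^{2}$ ($v{\left(S,U \right)} = -6 + \left(U U + S\right) = -6 + \left(U^{2} + S\right) = -6 + \left(S + U^{2}\right) = -6 + S + U^{2}$)
$w{\left(H,g \right)} = -2 + 2 H$ ($w{\left(H,g \right)} = H + \left(-6 + H + 2^{2}\right) = H + \left(-6 + H + 4\right) = H + \left(-2 + H\right) = -2 + 2 H$)
$q{\left(L,f \right)} = -4 + f$ ($q{\left(L,f \right)} = \left(-2 + 2 \left(-1\right)\right) + f = \left(-2 - 2\right) + f = -4 + f$)
$- 27 q{\left(-58,u \right)} = - 27 \left(-4 + 5\right) = \left(-27\right) 1 = -27$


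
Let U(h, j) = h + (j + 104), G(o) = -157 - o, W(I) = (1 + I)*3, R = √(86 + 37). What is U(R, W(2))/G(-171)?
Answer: 113/14 + √123/14 ≈ 8.8636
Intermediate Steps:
R = √123 ≈ 11.091
W(I) = 3 + 3*I
U(h, j) = 104 + h + j (U(h, j) = h + (104 + j) = 104 + h + j)
U(R, W(2))/G(-171) = (104 + √123 + (3 + 3*2))/(-157 - 1*(-171)) = (104 + √123 + (3 + 6))/(-157 + 171) = (104 + √123 + 9)/14 = (113 + √123)*(1/14) = 113/14 + √123/14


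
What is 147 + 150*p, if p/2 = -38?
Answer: -11253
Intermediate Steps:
p = -76 (p = 2*(-38) = -76)
147 + 150*p = 147 + 150*(-76) = 147 - 11400 = -11253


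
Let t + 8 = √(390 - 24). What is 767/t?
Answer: 3068/151 + 767*√366/302 ≈ 68.906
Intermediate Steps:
t = -8 + √366 (t = -8 + √(390 - 24) = -8 + √366 ≈ 11.131)
767/t = 767/(-8 + √366)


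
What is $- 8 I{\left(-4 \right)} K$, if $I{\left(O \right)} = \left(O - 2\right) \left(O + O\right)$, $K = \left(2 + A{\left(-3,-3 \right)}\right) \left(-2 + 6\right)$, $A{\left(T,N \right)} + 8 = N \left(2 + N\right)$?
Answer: $4608$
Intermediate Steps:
$A{\left(T,N \right)} = -8 + N \left(2 + N\right)$
$K = -12$ ($K = \left(2 + \left(-8 + \left(-3\right)^{2} + 2 \left(-3\right)\right)\right) \left(-2 + 6\right) = \left(2 - 5\right) 4 = \left(-3\right) 4 = -12$)
$I{\left(O \right)} = 2 O \left(-2 + O\right)$ ($I{\left(O \right)} = \left(-2 + O\right) 2 O = 2 O \left(-2 + O\right)$)
$- 8 I{\left(-4 \right)} K = - 8 \cdot 2 \left(-4\right) \left(-2 - 4\right) \left(-12\right) = - 8 \cdot 2 \left(-4\right) \left(-6\right) \left(-12\right) = \left(-8\right) 48 \left(-12\right) = \left(-384\right) \left(-12\right) = 4608$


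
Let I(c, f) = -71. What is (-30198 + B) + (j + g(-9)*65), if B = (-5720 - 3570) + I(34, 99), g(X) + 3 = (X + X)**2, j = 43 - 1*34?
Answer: -18685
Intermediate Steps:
j = 9 (j = 43 - 34 = 9)
g(X) = -3 + 4*X**2 (g(X) = -3 + (X + X)**2 = -3 + (2*X)**2 = -3 + 4*X**2)
B = -9361 (B = (-5720 - 3570) - 71 = -9290 - 71 = -9361)
(-30198 + B) + (j + g(-9)*65) = (-30198 - 9361) + (9 + (-3 + 4*(-9)**2)*65) = -39559 + (9 + (-3 + 4*81)*65) = -39559 + (9 + (-3 + 324)*65) = -39559 + (9 + 321*65) = -39559 + (9 + 20865) = -39559 + 20874 = -18685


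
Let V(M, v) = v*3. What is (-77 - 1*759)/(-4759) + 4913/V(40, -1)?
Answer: -23378459/14277 ≈ -1637.5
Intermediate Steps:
V(M, v) = 3*v
(-77 - 1*759)/(-4759) + 4913/V(40, -1) = (-77 - 1*759)/(-4759) + 4913/((3*(-1))) = (-77 - 759)*(-1/4759) + 4913/(-3) = -836*(-1/4759) + 4913*(-⅓) = 836/4759 - 4913/3 = -23378459/14277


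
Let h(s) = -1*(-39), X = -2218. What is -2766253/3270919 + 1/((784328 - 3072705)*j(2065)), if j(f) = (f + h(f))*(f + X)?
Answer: -119869230382598209/141737774229055368 ≈ -0.84571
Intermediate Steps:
h(s) = 39
j(f) = (-2218 + f)*(39 + f) (j(f) = (f + 39)*(f - 2218) = (39 + f)*(-2218 + f) = (-2218 + f)*(39 + f))
-2766253/3270919 + 1/((784328 - 3072705)*j(2065)) = -2766253/3270919 + 1/((784328 - 3072705)*(-86502 + 2065² - 2179*2065)) = -2766253*1/3270919 + 1/((-2288377)*(-86502 + 4264225 - 4499635)) = -2766253/3270919 - 1/2288377/(-321912) = -2766253/3270919 - 1/2288377*(-1/321912) = -2766253/3270919 + 1/736656016824 = -119869230382598209/141737774229055368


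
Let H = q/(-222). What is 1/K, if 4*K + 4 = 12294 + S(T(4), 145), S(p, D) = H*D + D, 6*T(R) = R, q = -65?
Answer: 888/2769995 ≈ 0.00032058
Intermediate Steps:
T(R) = R/6
H = 65/222 (H = -65/(-222) = -65*(-1/222) = 65/222 ≈ 0.29279)
S(p, D) = 287*D/222 (S(p, D) = 65*D/222 + D = 287*D/222)
K = 2769995/888 (K = -1 + (12294 + (287/222)*145)/4 = -1 + (12294 + 41615/222)/4 = -1 + (¼)*(2770883/222) = -1 + 2770883/888 = 2769995/888 ≈ 3119.4)
1/K = 1/(2769995/888) = 888/2769995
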